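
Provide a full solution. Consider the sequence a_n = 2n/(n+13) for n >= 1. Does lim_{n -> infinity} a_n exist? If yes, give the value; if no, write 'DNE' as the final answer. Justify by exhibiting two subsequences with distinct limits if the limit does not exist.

Examine the behaviour of a_n along subsequences.
Even-n subsequence a_{2k} = 2(2k)/(2k+13) -> 2. Odd-n subsequence a_{2k+1} = 2(2k+1)/(2k+14) -> 2. Both tend to 2, which suggests the limit is 2; verify directly.
|a_n - 2| = |2n - 2(n+13)| / (n+13) = 26/(n+13) < 26/n for every n >= 1.
Given epsilon > 0, choose a positive integer N > 26/epsilon. Then for all n >= N, |a_n - 2| < 26/n <= 26/N < epsilon.
So by the definition of the limit, lim a_n exists and equals 2.

2


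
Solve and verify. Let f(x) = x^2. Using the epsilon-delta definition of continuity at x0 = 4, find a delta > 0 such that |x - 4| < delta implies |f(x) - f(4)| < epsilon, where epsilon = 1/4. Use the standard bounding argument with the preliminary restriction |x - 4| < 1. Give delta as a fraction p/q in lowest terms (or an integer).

Factor: |x^2 - (4)^2| = |x - 4| * |x + 4|.
Impose |x - 4| < 1 first. Then |x + 4| = |(x - 4) + 2*(4)| <= |x - 4| + 2*|4| < 1 + 8 = 9.
So |x^2 - (4)^2| < delta * 9.
We need delta * 9 <= 1/4, i.e. delta <= 1/4/9 = 1/36.
Since 1/36 < 1, this is tighter than 1; take delta = 1/36.
So delta = 1/36 works.

1/36


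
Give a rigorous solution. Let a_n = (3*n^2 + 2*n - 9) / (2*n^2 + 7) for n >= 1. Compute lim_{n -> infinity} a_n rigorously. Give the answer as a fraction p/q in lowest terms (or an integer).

Divide numerator and denominator by n^2, the highest power:
numerator / n^2 = 3 + 2/n - 9/n^2
denominator / n^2 = 2 + 7/n^2
As n -> infinity, all terms of the form c/n^k (k >= 1) tend to 0.
So numerator / n^2 -> 3 and denominator / n^2 -> 2.
Therefore lim a_n = 3/2.

3/2


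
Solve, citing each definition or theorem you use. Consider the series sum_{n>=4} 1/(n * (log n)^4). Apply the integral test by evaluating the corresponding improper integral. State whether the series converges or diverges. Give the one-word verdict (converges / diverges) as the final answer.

Let f(x) = 1/(x*log(x)^4). Then f is positive, continuous, and decreasing on [4, infinity), so the integral test applies.
Compute the improper integral int_{4}^infinity f(x) dx:
  antiderivative F(x) = -1/(3*log(x)^3).
  F(x) -> 0 as x -> infinity.  int = 0 - F(4) = 1/(3*log(4)^3) < infinity. By the integral test, the series converges.

converges


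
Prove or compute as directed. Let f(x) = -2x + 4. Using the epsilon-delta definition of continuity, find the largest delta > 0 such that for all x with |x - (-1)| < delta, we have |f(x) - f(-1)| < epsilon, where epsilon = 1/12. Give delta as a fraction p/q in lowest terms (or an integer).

We compute f(-1) = -2*(-1) + 4 = 6.
|f(x) - f(-1)| = |-2x + 4 - (6)| = |-2(x - (-1))| = 2|x - (-1)|.
We need 2|x - (-1)| < 1/12, i.e. |x - (-1)| < 1/12 / 2 = 1/24.
So any delta <= 1/24 works. Conversely, if delta > 1/24, then x = -1 + 1/24 satisfies |x - (-1)| = 1/24 < delta but |f(x) - f(-1)| = 2 * 1/24 = 1/12, which is not < 1/12; so no larger delta works.
Hence the largest such delta is 1/24.

1/24


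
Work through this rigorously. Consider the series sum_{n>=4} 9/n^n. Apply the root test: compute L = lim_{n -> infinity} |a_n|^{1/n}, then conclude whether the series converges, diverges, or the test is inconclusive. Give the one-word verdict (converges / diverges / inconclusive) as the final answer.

Let a_n denote the general term. Form |a_n|^(1/n) and simplify:
|a_n|^(1/n) = 3^(2/n)/n
Take the limit as n -> infinity: L = 0.
Since L = 0 < 1, the root test implies convergence.

converges


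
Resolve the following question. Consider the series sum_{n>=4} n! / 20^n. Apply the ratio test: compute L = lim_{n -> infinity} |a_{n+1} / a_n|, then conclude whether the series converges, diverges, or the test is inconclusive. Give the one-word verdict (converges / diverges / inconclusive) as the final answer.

Let a_n denote the general term. Form the ratio a_{n+1}/a_n and simplify:
a_{n+1}/a_n = n/20 + 1/20
Take the limit as n -> infinity: L = infinity.
Since L = infinity > 1 (or L = infinity), the ratio test implies the series diverges.

diverges


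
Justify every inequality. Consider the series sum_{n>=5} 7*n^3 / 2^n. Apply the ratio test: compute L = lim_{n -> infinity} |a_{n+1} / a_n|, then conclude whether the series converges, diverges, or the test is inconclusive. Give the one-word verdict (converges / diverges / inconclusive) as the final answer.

Let a_n denote the general term. Form the ratio a_{n+1}/a_n and simplify:
a_{n+1}/a_n = (n + 1)^3/(2*n^3)
Take the limit as n -> infinity: L = 1/2.
Since L = 1/2 < 1, the ratio test implies the series converges.

converges


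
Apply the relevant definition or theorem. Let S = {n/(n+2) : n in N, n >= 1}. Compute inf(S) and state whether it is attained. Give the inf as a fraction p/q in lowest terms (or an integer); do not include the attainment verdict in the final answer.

Analysis:
- Values: 1/3, 1/2, 3/5, 2/3, ... strictly increasing.
- Minimum is 1/3 (n=1); inf = 1/3 (attained).
- n/(n+2) = 1 - 2/(n+2) -> 1 from below as n -> infinity, and never equals 1.
- So sup = 1 (not attained).
Conclusion: inf(S) = 1/3, attained in S.

1/3


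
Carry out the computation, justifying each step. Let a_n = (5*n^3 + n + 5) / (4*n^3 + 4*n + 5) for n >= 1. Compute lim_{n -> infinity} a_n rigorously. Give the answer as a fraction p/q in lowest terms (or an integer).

Divide numerator and denominator by n^3, the highest power:
numerator / n^3 = 5 + n^(-2) + 5/n^3
denominator / n^3 = 4 + 4/n^2 + 5/n^3
As n -> infinity, all terms of the form c/n^k (k >= 1) tend to 0.
So numerator / n^3 -> 5 and denominator / n^3 -> 4.
Therefore lim a_n = 5/4.

5/4


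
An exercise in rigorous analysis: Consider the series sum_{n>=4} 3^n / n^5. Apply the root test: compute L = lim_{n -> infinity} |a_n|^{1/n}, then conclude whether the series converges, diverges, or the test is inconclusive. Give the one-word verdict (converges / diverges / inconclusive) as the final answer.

Let a_n denote the general term. Form |a_n|^(1/n) and simplify:
|a_n|^(1/n) = 3/n^(5/n)
Take the limit as n -> infinity: L = 3.
Since L = 3 > 1, the root test implies divergence.

diverges


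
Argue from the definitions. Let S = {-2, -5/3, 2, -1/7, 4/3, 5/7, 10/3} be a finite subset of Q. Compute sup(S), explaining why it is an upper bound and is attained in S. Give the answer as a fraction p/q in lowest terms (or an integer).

S is finite, so sup(S) = max(S).
Sorted decreasing:
10/3, 2, 4/3, 5/7, -1/7, -5/3, -2
The extremum is 10/3.
For every x in S, x <= 10/3. And 10/3 is in S, so it is attained.
Therefore sup(S) = 10/3.

10/3


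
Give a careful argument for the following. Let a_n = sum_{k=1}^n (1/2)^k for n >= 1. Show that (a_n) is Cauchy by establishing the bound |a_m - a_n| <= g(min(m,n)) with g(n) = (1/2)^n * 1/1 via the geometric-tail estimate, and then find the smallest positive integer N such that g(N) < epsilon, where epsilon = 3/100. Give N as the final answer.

For m > n >= 1: |a_m - a_n| = sum_{k=n+1}^m (1/2)^k < sum_{k=n+1}^infinity (1/2)^k = (1/2)^(n+1) / (1 - 1/2) = (1/2)^n * (1/2) * (2/1) = (1/2)^n * 1/1.
So g(n) = (1/2)^n / 1. Since g(n) -> 0, (a_n) is Cauchy.
Now solve g(N) < 3/100: (1/2)^N / 1 < 3/100 <=> 2^N > 1 / (1 * 3/100) = 100/3.
Check powers of 2: 2^5 = 32 <= 100/3, 2^6 = 64 > 100/3.
So the smallest such N is 6. Check: g(6) = 1/(1 * 64) = 1/64 < 3/100.

6


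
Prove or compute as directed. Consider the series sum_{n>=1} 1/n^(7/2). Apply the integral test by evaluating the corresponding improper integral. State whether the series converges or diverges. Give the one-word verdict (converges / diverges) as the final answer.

Let f(x) = x^(-7/2). Then f is positive, continuous, and decreasing on [1, infinity), so the integral test applies.
Compute the improper integral int_{1}^infinity f(x) dx:
  antiderivative F(x) = -2/(5*x^(5/2)).
  As x -> infinity, F(x) -> 0 (since p = 7/2 > 1).
  So int = F(infinity) - F(1) = 0 - (-2/5) = 2/5.
  Finite, so by the integral test, the series converges.

converges


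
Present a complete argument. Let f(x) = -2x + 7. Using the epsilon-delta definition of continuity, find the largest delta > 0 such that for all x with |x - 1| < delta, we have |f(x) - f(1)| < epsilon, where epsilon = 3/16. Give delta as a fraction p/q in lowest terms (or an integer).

We compute f(1) = -2*(1) + 7 = 5.
|f(x) - f(1)| = |-2x + 7 - (5)| = |-2(x - 1)| = 2|x - 1|.
We need 2|x - 1| < 3/16, i.e. |x - 1| < 3/16 / 2 = 3/32.
So any delta <= 3/32 works. Conversely, if delta > 3/32, then x = 1 + 3/32 satisfies |x - 1| = 3/32 < delta but |f(x) - f(1)| = 2 * 3/32 = 3/16, which is not < 3/16; so no larger delta works.
Hence the largest such delta is 3/32.

3/32


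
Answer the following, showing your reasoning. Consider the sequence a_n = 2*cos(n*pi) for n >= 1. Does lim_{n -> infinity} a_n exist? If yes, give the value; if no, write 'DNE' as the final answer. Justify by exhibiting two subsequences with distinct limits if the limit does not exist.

Examine the behaviour of a_n along subsequences.
cos(n*pi) = (-1)^n, so a_n = 2*(-1)^n. a_{2k} = 2 -> 2. a_{2k+1} = -2 -> -2.
Since these two subsequential limits are 2 and -2, distinct, the full sequence cannot converge (a convergent sequence has all subsequences tending to the same limit). So lim a_n does not exist.

DNE


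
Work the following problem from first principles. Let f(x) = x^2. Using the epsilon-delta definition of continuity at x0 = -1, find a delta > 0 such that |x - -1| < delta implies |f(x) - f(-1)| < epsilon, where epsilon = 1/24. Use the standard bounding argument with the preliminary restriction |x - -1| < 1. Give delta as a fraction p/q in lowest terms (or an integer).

Factor: |x^2 - (-1)^2| = |x - -1| * |x + -1|.
Impose |x - -1| < 1 first. Then |x + -1| = |(x - -1) + 2*(-1)| <= |x - -1| + 2*|-1| < 1 + 2 = 3.
So |x^2 - (-1)^2| < delta * 3.
We need delta * 3 <= 1/24, i.e. delta <= 1/24/3 = 1/72.
Since 1/72 < 1, this is tighter than 1; take delta = 1/72.
So delta = 1/72 works.

1/72


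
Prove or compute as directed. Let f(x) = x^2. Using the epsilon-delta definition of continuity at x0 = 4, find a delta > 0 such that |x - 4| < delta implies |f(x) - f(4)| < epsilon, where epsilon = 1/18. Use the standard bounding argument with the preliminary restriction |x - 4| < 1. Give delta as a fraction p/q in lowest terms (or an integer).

Factor: |x^2 - (4)^2| = |x - 4| * |x + 4|.
Impose |x - 4| < 1 first. Then |x + 4| = |(x - 4) + 2*(4)| <= |x - 4| + 2*|4| < 1 + 8 = 9.
So |x^2 - (4)^2| < delta * 9.
We need delta * 9 <= 1/18, i.e. delta <= 1/18/9 = 1/162.
Since 1/162 < 1, this is tighter than 1; take delta = 1/162.
So delta = 1/162 works.

1/162


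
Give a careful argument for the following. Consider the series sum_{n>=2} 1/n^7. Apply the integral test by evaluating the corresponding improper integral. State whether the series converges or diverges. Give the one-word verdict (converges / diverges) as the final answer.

Let f(x) = x^(-7). Then f is positive, continuous, and decreasing on [2, infinity), so the integral test applies.
Compute the improper integral int_{2}^infinity f(x) dx:
  antiderivative F(x) = -1/(6*x^6).
  As x -> infinity, F(x) -> 0 (since p = 7 > 1).
  So int = F(infinity) - F(2) = 0 - (-1/384) = 1/384.
  Finite, so by the integral test, the series converges.

converges


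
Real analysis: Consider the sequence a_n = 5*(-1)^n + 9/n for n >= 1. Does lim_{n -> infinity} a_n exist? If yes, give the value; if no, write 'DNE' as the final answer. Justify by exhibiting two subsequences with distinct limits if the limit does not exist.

Examine the behaviour of a_n along subsequences.
a_{2k} = 5 + 9/(2k) -> 5. a_{2k+1} = -5 + 9/(2k+1) -> -5.
Since these two subsequential limits are 5 and -5, distinct, the full sequence cannot converge (a convergent sequence has all subsequences tending to the same limit). So lim a_n does not exist.

DNE


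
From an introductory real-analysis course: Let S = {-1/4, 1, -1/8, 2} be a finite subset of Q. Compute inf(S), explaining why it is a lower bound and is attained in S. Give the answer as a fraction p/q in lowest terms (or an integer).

S is finite, so inf(S) = min(S).
Sorted increasing:
-1/4, -1/8, 1, 2
The extremum is -1/4.
For every x in S, x >= -1/4. And -1/4 is in S, so it is attained.
Therefore inf(S) = -1/4.

-1/4


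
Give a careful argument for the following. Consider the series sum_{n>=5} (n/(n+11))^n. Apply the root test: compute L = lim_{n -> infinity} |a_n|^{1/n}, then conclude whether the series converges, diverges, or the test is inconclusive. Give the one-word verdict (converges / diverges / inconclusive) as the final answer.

Let a_n denote the general term. Form |a_n|^(1/n) and simplify:
|a_n|^(1/n) = n/(n + 11)
Take the limit as n -> infinity: L = 1.
Since L = 1, the root test is inconclusive. (In fact a_n = (n/(n+11))^n -> e^(-11) != 0, so the nth-term test shows divergence; but the root test itself gives no conclusion.)

inconclusive


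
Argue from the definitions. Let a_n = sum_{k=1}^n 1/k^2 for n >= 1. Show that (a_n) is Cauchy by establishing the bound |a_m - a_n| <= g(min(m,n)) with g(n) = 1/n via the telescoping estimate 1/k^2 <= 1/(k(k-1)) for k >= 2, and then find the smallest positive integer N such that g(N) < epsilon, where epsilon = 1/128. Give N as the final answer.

For m > n >= 1: |a_m - a_n| = sum_{k=n+1}^m 1/k^2.
Use 1/k^2 <= 1/(k(k-1)) = 1/(k-1) - 1/k for k >= 2:
sum_{k=n+1}^m 1/k^2 <= sum_{k=n+1}^m (1/(k-1) - 1/k) = 1/n - 1/m <= 1/n.
By symmetry the same bound holds with n,m swapped, so |a_m - a_n| <= 1/min(m,n) = g(min(m,n)). Since g(n) -> 0, (a_n) is Cauchy.
Now solve g(N) < 1/128: 1/N < 1/128 <=> N > 1/(1/128) = 128.
The smallest integer strictly greater than 128 is N = 129.
Check: g(129) = 1/129 < 1/128; g(128) = 1/128 >= 1/128. So N = 129.

129


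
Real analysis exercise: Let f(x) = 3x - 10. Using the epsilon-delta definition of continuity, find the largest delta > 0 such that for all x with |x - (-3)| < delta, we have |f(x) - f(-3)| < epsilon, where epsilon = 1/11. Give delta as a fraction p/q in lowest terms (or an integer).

We compute f(-3) = 3*(-3) - 10 = -19.
|f(x) - f(-3)| = |3x - 10 - (-19)| = |3(x - (-3))| = 3|x - (-3)|.
We need 3|x - (-3)| < 1/11, i.e. |x - (-3)| < 1/11 / 3 = 1/33.
So any delta <= 1/33 works. Conversely, if delta > 1/33, then x = -3 + 1/33 satisfies |x - (-3)| = 1/33 < delta but |f(x) - f(-3)| = 3 * 1/33 = 1/11, which is not < 1/11; so no larger delta works.
Hence the largest such delta is 1/33.

1/33


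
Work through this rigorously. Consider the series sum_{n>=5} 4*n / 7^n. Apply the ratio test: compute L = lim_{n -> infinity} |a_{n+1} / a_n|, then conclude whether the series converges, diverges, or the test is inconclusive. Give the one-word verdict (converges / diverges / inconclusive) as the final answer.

Let a_n denote the general term. Form the ratio a_{n+1}/a_n and simplify:
a_{n+1}/a_n = (n + 1)/(7*n)
Take the limit as n -> infinity: L = 1/7.
Since L = 1/7 < 1, the ratio test implies the series converges.

converges


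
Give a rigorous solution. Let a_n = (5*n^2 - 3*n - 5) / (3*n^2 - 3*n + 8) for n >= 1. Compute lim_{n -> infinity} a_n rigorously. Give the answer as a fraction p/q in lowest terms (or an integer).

Divide numerator and denominator by n^2, the highest power:
numerator / n^2 = 5 - 3/n - 5/n^2
denominator / n^2 = 3 - 3/n + 8/n^2
As n -> infinity, all terms of the form c/n^k (k >= 1) tend to 0.
So numerator / n^2 -> 5 and denominator / n^2 -> 3.
Therefore lim a_n = 5/3.

5/3


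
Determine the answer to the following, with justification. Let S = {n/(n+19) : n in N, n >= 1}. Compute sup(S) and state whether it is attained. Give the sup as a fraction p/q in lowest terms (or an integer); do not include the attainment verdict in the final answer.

Analysis:
- Values: 1/20, 2/21, 3/22, 4/23, ... strictly increasing.
- Minimum is 1/20 (n=1); inf = 1/20 (attained).
- n/(n+19) = 1 - 19/(n+19) -> 1 from below as n -> infinity, and never equals 1.
- So sup = 1 (not attained).
Conclusion: sup(S) = 1, not attained in S.

1


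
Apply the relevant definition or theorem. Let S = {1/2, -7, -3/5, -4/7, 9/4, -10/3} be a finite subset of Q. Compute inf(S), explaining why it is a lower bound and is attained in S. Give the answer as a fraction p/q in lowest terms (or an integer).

S is finite, so inf(S) = min(S).
Sorted increasing:
-7, -10/3, -3/5, -4/7, 1/2, 9/4
The extremum is -7.
For every x in S, x >= -7. And -7 is in S, so it is attained.
Therefore inf(S) = -7.

-7


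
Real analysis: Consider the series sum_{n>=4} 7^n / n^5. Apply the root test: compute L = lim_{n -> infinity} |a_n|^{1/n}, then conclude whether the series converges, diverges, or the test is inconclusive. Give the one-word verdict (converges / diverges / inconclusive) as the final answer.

Let a_n denote the general term. Form |a_n|^(1/n) and simplify:
|a_n|^(1/n) = 7/n^(5/n)
Take the limit as n -> infinity: L = 7.
Since L = 7 > 1, the root test implies divergence.

diverges


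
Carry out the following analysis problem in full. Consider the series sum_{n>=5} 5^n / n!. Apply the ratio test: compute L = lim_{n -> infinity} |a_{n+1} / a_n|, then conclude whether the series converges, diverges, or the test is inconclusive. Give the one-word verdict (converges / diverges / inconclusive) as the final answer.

Let a_n denote the general term. Form the ratio a_{n+1}/a_n and simplify:
a_{n+1}/a_n = 5/(n + 1)
Take the limit as n -> infinity: L = 0.
Since L = 0 < 1, the ratio test implies the series converges.

converges


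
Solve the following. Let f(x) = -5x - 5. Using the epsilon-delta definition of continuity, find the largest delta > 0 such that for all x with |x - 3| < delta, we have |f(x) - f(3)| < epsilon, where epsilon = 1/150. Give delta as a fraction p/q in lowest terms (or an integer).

We compute f(3) = -5*(3) - 5 = -20.
|f(x) - f(3)| = |-5x - 5 - (-20)| = |-5(x - 3)| = 5|x - 3|.
We need 5|x - 3| < 1/150, i.e. |x - 3| < 1/150 / 5 = 1/750.
So any delta <= 1/750 works. Conversely, if delta > 1/750, then x = 3 + 1/750 satisfies |x - 3| = 1/750 < delta but |f(x) - f(3)| = 5 * 1/750 = 1/150, which is not < 1/150; so no larger delta works.
Hence the largest such delta is 1/750.

1/750


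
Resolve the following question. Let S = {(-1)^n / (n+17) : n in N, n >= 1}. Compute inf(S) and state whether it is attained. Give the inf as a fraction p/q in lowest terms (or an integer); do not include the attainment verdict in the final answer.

Analysis:
- Values: -1/18, 1/19, -1/20, 1/21, -1/22, ...
- Positive terms (even n): 1/(2+17), 1/(4+17), ... decreasing -> max = 1/19 (n=2).
- Negative terms (odd n): -1/(1+17), -1/(3+17), ... increasing -> min = -1/18 (n=1).
- So sup = 1/19 (attained at n=2); inf = -1/18 (attained at n=1).
Conclusion: inf(S) = -1/18, attained in S.

-1/18


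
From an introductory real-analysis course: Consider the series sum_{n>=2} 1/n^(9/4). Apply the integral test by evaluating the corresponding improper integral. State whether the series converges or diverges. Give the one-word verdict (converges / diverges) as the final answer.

Let f(x) = x^(-9/4). Then f is positive, continuous, and decreasing on [2, infinity), so the integral test applies.
Compute the improper integral int_{2}^infinity f(x) dx:
  antiderivative F(x) = -4/(5*x^(5/4)).
  As x -> infinity, F(x) -> 0 (since p = 9/4 > 1).
  So int = F(infinity) - F(2) = 0 - (-2^(3/4)/5) = 2^(3/4)/5.
  Finite, so by the integral test, the series converges.

converges


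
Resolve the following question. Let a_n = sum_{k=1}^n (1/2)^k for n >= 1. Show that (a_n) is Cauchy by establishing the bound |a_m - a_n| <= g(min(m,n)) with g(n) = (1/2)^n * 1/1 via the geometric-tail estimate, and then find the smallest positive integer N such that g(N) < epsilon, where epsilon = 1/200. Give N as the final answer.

For m > n >= 1: |a_m - a_n| = sum_{k=n+1}^m (1/2)^k < sum_{k=n+1}^infinity (1/2)^k = (1/2)^(n+1) / (1 - 1/2) = (1/2)^n * (1/2) * (2/1) = (1/2)^n * 1/1.
So g(n) = (1/2)^n / 1. Since g(n) -> 0, (a_n) is Cauchy.
Now solve g(N) < 1/200: (1/2)^N / 1 < 1/200 <=> 2^N > 1 / (1 * 1/200) = 200.
Check powers of 2: 2^7 = 128 <= 200, 2^8 = 256 > 200.
So the smallest such N is 8. Check: g(8) = 1/(1 * 256) = 1/256 < 1/200.

8


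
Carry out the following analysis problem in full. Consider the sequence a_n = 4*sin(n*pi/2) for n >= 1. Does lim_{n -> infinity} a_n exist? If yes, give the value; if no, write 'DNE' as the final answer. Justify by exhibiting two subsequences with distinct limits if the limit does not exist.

Examine the behaviour of a_n along subsequences.
a_{4k+1} = 4*sin(pi/2 + 2k*pi) = 4 -> 4. a_{4k+3} = 4*sin(3pi/2 + 2k*pi) = -4 -> -4.
Since these two subsequential limits are 4 and -4, distinct, the full sequence cannot converge (a convergent sequence has all subsequences tending to the same limit). So lim a_n does not exist.

DNE


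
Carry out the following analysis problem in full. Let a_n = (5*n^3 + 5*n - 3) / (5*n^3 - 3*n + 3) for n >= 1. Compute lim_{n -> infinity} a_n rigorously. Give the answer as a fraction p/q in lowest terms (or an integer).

Divide numerator and denominator by n^3, the highest power:
numerator / n^3 = 5 + 5/n^2 - 3/n^3
denominator / n^3 = 5 - 3/n^2 + 3/n^3
As n -> infinity, all terms of the form c/n^k (k >= 1) tend to 0.
So numerator / n^3 -> 5 and denominator / n^3 -> 5.
Therefore lim a_n = 1.

1


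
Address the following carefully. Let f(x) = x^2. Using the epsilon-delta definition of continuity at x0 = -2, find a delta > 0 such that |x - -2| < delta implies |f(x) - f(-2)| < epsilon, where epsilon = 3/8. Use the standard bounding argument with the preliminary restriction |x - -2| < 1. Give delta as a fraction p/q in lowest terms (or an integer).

Factor: |x^2 - (-2)^2| = |x - -2| * |x + -2|.
Impose |x - -2| < 1 first. Then |x + -2| = |(x - -2) + 2*(-2)| <= |x - -2| + 2*|-2| < 1 + 4 = 5.
So |x^2 - (-2)^2| < delta * 5.
We need delta * 5 <= 3/8, i.e. delta <= 3/8/5 = 3/40.
Since 3/40 < 1, this is tighter than 1; take delta = 3/40.
So delta = 3/40 works.

3/40


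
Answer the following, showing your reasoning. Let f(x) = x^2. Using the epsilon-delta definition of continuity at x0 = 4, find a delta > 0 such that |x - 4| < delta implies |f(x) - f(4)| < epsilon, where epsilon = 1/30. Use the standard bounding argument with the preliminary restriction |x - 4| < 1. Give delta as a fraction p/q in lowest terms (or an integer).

Factor: |x^2 - (4)^2| = |x - 4| * |x + 4|.
Impose |x - 4| < 1 first. Then |x + 4| = |(x - 4) + 2*(4)| <= |x - 4| + 2*|4| < 1 + 8 = 9.
So |x^2 - (4)^2| < delta * 9.
We need delta * 9 <= 1/30, i.e. delta <= 1/30/9 = 1/270.
Since 1/270 < 1, this is tighter than 1; take delta = 1/270.
So delta = 1/270 works.

1/270


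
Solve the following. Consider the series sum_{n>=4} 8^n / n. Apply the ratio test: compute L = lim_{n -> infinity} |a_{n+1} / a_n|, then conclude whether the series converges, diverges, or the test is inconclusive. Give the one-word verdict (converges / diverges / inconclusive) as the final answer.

Let a_n denote the general term. Form the ratio a_{n+1}/a_n and simplify:
a_{n+1}/a_n = 8*n/(n + 1)
Take the limit as n -> infinity: L = 8.
Since L = 8 > 1 (or L = infinity), the ratio test implies the series diverges.

diverges


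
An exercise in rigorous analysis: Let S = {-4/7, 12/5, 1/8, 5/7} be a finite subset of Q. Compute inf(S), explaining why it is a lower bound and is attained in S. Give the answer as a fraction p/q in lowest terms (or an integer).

S is finite, so inf(S) = min(S).
Sorted increasing:
-4/7, 1/8, 5/7, 12/5
The extremum is -4/7.
For every x in S, x >= -4/7. And -4/7 is in S, so it is attained.
Therefore inf(S) = -4/7.

-4/7


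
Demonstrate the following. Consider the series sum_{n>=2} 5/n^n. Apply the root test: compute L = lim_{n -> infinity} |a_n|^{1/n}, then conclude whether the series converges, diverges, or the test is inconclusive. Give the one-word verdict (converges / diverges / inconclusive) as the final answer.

Let a_n denote the general term. Form |a_n|^(1/n) and simplify:
|a_n|^(1/n) = 5^(1/n)/n
Take the limit as n -> infinity: L = 0.
Since L = 0 < 1, the root test implies convergence.

converges


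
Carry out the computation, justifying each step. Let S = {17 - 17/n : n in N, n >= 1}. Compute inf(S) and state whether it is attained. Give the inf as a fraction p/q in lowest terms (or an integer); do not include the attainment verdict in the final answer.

Analysis:
- Values: 0, 17/2, 34/3, 51/4, ... strictly increasing.
- Minimum is 0 (n=1); inf = 0 (attained).
- 17 - 17/n -> 17 from below; sup = 17, not attained.
Conclusion: inf(S) = 0, attained in S.

0


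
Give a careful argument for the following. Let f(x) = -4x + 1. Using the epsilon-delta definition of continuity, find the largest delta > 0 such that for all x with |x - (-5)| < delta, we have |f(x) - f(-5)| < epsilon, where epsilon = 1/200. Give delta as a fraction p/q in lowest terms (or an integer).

We compute f(-5) = -4*(-5) + 1 = 21.
|f(x) - f(-5)| = |-4x + 1 - (21)| = |-4(x - (-5))| = 4|x - (-5)|.
We need 4|x - (-5)| < 1/200, i.e. |x - (-5)| < 1/200 / 4 = 1/800.
So any delta <= 1/800 works. Conversely, if delta > 1/800, then x = -5 + 1/800 satisfies |x - (-5)| = 1/800 < delta but |f(x) - f(-5)| = 4 * 1/800 = 1/200, which is not < 1/200; so no larger delta works.
Hence the largest such delta is 1/800.

1/800


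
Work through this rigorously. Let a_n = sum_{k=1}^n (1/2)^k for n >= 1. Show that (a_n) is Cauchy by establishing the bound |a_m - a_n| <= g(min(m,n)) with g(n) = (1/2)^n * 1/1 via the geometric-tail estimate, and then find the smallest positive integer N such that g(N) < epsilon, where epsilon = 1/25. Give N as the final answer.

For m > n >= 1: |a_m - a_n| = sum_{k=n+1}^m (1/2)^k < sum_{k=n+1}^infinity (1/2)^k = (1/2)^(n+1) / (1 - 1/2) = (1/2)^n * (1/2) * (2/1) = (1/2)^n * 1/1.
So g(n) = (1/2)^n / 1. Since g(n) -> 0, (a_n) is Cauchy.
Now solve g(N) < 1/25: (1/2)^N / 1 < 1/25 <=> 2^N > 1 / (1 * 1/25) = 25.
Check powers of 2: 2^4 = 16 <= 25, 2^5 = 32 > 25.
So the smallest such N is 5. Check: g(5) = 1/(1 * 32) = 1/32 < 1/25.

5


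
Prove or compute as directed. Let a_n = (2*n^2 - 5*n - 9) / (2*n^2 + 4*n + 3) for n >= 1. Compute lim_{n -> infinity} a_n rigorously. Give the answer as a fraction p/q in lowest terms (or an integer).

Divide numerator and denominator by n^2, the highest power:
numerator / n^2 = 2 - 5/n - 9/n^2
denominator / n^2 = 2 + 4/n + 3/n^2
As n -> infinity, all terms of the form c/n^k (k >= 1) tend to 0.
So numerator / n^2 -> 2 and denominator / n^2 -> 2.
Therefore lim a_n = 1.

1


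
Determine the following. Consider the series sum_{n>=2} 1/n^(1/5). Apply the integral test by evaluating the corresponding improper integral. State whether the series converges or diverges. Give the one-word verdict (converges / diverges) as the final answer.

Let f(x) = x^(-1/5). Then f is positive, continuous, and decreasing on [2, infinity), so the integral test applies.
Compute the improper integral int_{2}^infinity f(x) dx:
  antiderivative F(x) = 5*x^(4/5)/4.
  As x -> infinity, F(x) -> infinity (since p = 1/5 < 1).
  So the integral diverges. By the integral test, the series diverges.

diverges


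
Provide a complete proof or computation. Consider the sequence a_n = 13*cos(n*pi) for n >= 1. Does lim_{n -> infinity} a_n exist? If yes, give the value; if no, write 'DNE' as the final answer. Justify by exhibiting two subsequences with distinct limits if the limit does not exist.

Examine the behaviour of a_n along subsequences.
cos(n*pi) = (-1)^n, so a_n = 13*(-1)^n. a_{2k} = 13 -> 13. a_{2k+1} = -13 -> -13.
Since these two subsequential limits are 13 and -13, distinct, the full sequence cannot converge (a convergent sequence has all subsequences tending to the same limit). So lim a_n does not exist.

DNE


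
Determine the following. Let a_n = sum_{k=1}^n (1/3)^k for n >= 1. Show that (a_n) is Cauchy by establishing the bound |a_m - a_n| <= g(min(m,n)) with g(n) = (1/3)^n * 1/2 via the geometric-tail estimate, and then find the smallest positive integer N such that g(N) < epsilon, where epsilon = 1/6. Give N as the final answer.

For m > n >= 1: |a_m - a_n| = sum_{k=n+1}^m (1/3)^k < sum_{k=n+1}^infinity (1/3)^k = (1/3)^(n+1) / (1 - 1/3) = (1/3)^n * (1/3) * (3/2) = (1/3)^n * 1/2.
So g(n) = (1/3)^n / 2. Since g(n) -> 0, (a_n) is Cauchy.
Now solve g(N) < 1/6: (1/3)^N / 2 < 1/6 <=> 3^N > 1 / (2 * 1/6) = 3.
Check powers of 3: 3^1 = 3 <= 3, 3^2 = 9 > 3.
So the smallest such N is 2. Check: g(2) = 1/(2 * 9) = 1/18 < 1/6.

2


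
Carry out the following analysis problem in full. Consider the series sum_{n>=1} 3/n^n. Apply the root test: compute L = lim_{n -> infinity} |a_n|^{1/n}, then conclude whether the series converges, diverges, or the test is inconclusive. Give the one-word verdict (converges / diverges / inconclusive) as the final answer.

Let a_n denote the general term. Form |a_n|^(1/n) and simplify:
|a_n|^(1/n) = 3^(1/n)/n
Take the limit as n -> infinity: L = 0.
Since L = 0 < 1, the root test implies convergence.

converges


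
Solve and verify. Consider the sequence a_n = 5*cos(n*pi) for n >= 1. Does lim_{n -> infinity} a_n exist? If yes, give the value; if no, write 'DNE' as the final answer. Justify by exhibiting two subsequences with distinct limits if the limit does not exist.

Examine the behaviour of a_n along subsequences.
cos(n*pi) = (-1)^n, so a_n = 5*(-1)^n. a_{2k} = 5 -> 5. a_{2k+1} = -5 -> -5.
Since these two subsequential limits are 5 and -5, distinct, the full sequence cannot converge (a convergent sequence has all subsequences tending to the same limit). So lim a_n does not exist.

DNE


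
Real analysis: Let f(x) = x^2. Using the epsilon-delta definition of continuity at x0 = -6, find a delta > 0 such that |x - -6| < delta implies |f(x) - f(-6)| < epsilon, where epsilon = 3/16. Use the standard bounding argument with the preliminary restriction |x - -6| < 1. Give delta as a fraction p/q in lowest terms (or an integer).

Factor: |x^2 - (-6)^2| = |x - -6| * |x + -6|.
Impose |x - -6| < 1 first. Then |x + -6| = |(x - -6) + 2*(-6)| <= |x - -6| + 2*|-6| < 1 + 12 = 13.
So |x^2 - (-6)^2| < delta * 13.
We need delta * 13 <= 3/16, i.e. delta <= 3/16/13 = 3/208.
Since 3/208 < 1, this is tighter than 1; take delta = 3/208.
So delta = 3/208 works.

3/208


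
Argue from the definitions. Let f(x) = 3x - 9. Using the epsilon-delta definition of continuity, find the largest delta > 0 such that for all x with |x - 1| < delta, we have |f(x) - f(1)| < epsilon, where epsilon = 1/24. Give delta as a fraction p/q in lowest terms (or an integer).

We compute f(1) = 3*(1) - 9 = -6.
|f(x) - f(1)| = |3x - 9 - (-6)| = |3(x - 1)| = 3|x - 1|.
We need 3|x - 1| < 1/24, i.e. |x - 1| < 1/24 / 3 = 1/72.
So any delta <= 1/72 works. Conversely, if delta > 1/72, then x = 1 + 1/72 satisfies |x - 1| = 1/72 < delta but |f(x) - f(1)| = 3 * 1/72 = 1/24, which is not < 1/24; so no larger delta works.
Hence the largest such delta is 1/72.

1/72


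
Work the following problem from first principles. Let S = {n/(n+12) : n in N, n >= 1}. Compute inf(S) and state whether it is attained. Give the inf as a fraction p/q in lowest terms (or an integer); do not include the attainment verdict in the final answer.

Analysis:
- Values: 1/13, 1/7, 1/5, 1/4, ... strictly increasing.
- Minimum is 1/13 (n=1); inf = 1/13 (attained).
- n/(n+12) = 1 - 12/(n+12) -> 1 from below as n -> infinity, and never equals 1.
- So sup = 1 (not attained).
Conclusion: inf(S) = 1/13, attained in S.

1/13


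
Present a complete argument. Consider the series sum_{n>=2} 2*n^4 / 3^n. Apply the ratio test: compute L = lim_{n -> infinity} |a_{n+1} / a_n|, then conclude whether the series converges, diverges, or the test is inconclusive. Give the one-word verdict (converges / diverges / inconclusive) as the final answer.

Let a_n denote the general term. Form the ratio a_{n+1}/a_n and simplify:
a_{n+1}/a_n = (n + 1)^4/(3*n^4)
Take the limit as n -> infinity: L = 1/3.
Since L = 1/3 < 1, the ratio test implies the series converges.

converges


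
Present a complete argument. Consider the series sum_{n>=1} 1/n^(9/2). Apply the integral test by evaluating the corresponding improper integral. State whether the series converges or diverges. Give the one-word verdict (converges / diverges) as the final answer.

Let f(x) = x^(-9/2). Then f is positive, continuous, and decreasing on [1, infinity), so the integral test applies.
Compute the improper integral int_{1}^infinity f(x) dx:
  antiderivative F(x) = -2/(7*x^(7/2)).
  As x -> infinity, F(x) -> 0 (since p = 9/2 > 1).
  So int = F(infinity) - F(1) = 0 - (-2/7) = 2/7.
  Finite, so by the integral test, the series converges.

converges


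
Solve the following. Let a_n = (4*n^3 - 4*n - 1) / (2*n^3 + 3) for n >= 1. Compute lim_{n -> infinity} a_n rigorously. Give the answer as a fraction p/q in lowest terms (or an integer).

Divide numerator and denominator by n^3, the highest power:
numerator / n^3 = 4 - 4/n^2 - 1/n^3
denominator / n^3 = 2 + 3/n^3
As n -> infinity, all terms of the form c/n^k (k >= 1) tend to 0.
So numerator / n^3 -> 4 and denominator / n^3 -> 2.
Therefore lim a_n = 2.

2


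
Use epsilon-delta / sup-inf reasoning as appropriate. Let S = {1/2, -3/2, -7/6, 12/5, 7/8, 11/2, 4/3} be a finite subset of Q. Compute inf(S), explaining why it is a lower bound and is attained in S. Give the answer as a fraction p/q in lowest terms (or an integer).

S is finite, so inf(S) = min(S).
Sorted increasing:
-3/2, -7/6, 1/2, 7/8, 4/3, 12/5, 11/2
The extremum is -3/2.
For every x in S, x >= -3/2. And -3/2 is in S, so it is attained.
Therefore inf(S) = -3/2.

-3/2


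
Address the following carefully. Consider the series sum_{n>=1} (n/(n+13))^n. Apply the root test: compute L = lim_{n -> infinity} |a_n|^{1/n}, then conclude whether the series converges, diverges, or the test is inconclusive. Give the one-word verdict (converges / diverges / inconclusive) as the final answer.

Let a_n denote the general term. Form |a_n|^(1/n) and simplify:
|a_n|^(1/n) = n/(n + 13)
Take the limit as n -> infinity: L = 1.
Since L = 1, the root test is inconclusive. (In fact a_n = (n/(n+13))^n -> e^(-13) != 0, so the nth-term test shows divergence; but the root test itself gives no conclusion.)

inconclusive


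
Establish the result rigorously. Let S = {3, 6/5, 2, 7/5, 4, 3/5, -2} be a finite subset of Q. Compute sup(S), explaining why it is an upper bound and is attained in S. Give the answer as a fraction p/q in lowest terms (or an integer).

S is finite, so sup(S) = max(S).
Sorted decreasing:
4, 3, 2, 7/5, 6/5, 3/5, -2
The extremum is 4.
For every x in S, x <= 4. And 4 is in S, so it is attained.
Therefore sup(S) = 4.

4


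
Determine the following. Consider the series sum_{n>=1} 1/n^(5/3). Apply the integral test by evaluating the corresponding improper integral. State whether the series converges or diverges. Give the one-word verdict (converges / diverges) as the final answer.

Let f(x) = x^(-5/3). Then f is positive, continuous, and decreasing on [1, infinity), so the integral test applies.
Compute the improper integral int_{1}^infinity f(x) dx:
  antiderivative F(x) = -3/(2*x^(2/3)).
  As x -> infinity, F(x) -> 0 (since p = 5/3 > 1).
  So int = F(infinity) - F(1) = 0 - (-3/2) = 3/2.
  Finite, so by the integral test, the series converges.

converges


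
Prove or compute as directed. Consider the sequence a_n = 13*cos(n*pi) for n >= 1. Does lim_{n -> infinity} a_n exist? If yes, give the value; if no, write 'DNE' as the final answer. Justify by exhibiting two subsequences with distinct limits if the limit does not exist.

Examine the behaviour of a_n along subsequences.
cos(n*pi) = (-1)^n, so a_n = 13*(-1)^n. a_{2k} = 13 -> 13. a_{2k+1} = -13 -> -13.
Since these two subsequential limits are 13 and -13, distinct, the full sequence cannot converge (a convergent sequence has all subsequences tending to the same limit). So lim a_n does not exist.

DNE


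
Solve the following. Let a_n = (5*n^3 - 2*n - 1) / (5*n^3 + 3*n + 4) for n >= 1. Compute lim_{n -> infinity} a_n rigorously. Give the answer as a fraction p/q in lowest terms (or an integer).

Divide numerator and denominator by n^3, the highest power:
numerator / n^3 = 5 - 2/n^2 - 1/n^3
denominator / n^3 = 5 + 3/n^2 + 4/n^3
As n -> infinity, all terms of the form c/n^k (k >= 1) tend to 0.
So numerator / n^3 -> 5 and denominator / n^3 -> 5.
Therefore lim a_n = 1.

1


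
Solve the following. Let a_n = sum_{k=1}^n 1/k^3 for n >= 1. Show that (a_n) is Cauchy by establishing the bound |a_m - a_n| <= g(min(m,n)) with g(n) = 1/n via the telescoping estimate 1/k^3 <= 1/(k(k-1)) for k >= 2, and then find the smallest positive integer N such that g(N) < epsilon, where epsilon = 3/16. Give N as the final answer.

For m > n >= 1: |a_m - a_n| = sum_{k=n+1}^m 1/k^3.
Use 1/k^3 <= 1/(k(k-1)) = 1/(k-1) - 1/k for k >= 2 (which holds since k^3 >= k^2 >= k(k-1) for k >= 2):
sum_{k=n+1}^m 1/k^3 <= sum_{k=n+1}^m (1/(k-1) - 1/k) = 1/n - 1/m <= 1/n.
By symmetry the same bound holds with n,m swapped, so |a_m - a_n| <= 1/min(m,n) = g(min(m,n)). Since g(n) -> 0, (a_n) is Cauchy.
Now solve g(N) < 3/16: 1/N < 3/16 <=> N > 1/(3/16) = 16/3.
The smallest integer strictly greater than 16/3 is N = 6.
Check: g(6) = 1/6 < 3/16; g(5) = 1/5 >= 3/16. So N = 6.

6


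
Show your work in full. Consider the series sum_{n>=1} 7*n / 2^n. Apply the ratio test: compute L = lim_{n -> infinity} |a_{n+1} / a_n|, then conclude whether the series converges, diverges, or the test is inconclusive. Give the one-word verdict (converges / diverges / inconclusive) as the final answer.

Let a_n denote the general term. Form the ratio a_{n+1}/a_n and simplify:
a_{n+1}/a_n = (n + 1)/(2*n)
Take the limit as n -> infinity: L = 1/2.
Since L = 1/2 < 1, the ratio test implies the series converges.

converges


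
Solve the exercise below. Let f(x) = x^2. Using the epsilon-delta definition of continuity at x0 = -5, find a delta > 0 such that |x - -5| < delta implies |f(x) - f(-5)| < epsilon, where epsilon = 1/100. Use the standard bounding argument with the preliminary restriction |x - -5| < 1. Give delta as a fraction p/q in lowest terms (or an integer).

Factor: |x^2 - (-5)^2| = |x - -5| * |x + -5|.
Impose |x - -5| < 1 first. Then |x + -5| = |(x - -5) + 2*(-5)| <= |x - -5| + 2*|-5| < 1 + 10 = 11.
So |x^2 - (-5)^2| < delta * 11.
We need delta * 11 <= 1/100, i.e. delta <= 1/100/11 = 1/1100.
Since 1/1100 < 1, this is tighter than 1; take delta = 1/1100.
So delta = 1/1100 works.

1/1100


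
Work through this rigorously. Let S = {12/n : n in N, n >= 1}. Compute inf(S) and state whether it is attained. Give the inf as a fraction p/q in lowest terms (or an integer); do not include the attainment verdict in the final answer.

Analysis:
- Values: 12, 6, 4, 3, ... strictly decreasing.
- The maximum is 12 (n=1); sup = 12 (attained).
- The set is bounded below by 0; 12/n -> 0 so 0 is the greatest lower bound.
- 0 is not in the set, so inf = 0 is not attained.
Conclusion: inf(S) = 0, not attained in S.

0


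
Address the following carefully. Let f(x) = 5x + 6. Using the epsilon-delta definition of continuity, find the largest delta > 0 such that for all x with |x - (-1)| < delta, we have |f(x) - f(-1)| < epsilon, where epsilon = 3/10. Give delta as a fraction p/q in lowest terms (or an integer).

We compute f(-1) = 5*(-1) + 6 = 1.
|f(x) - f(-1)| = |5x + 6 - (1)| = |5(x - (-1))| = 5|x - (-1)|.
We need 5|x - (-1)| < 3/10, i.e. |x - (-1)| < 3/10 / 5 = 3/50.
So any delta <= 3/50 works. Conversely, if delta > 3/50, then x = -1 + 3/50 satisfies |x - (-1)| = 3/50 < delta but |f(x) - f(-1)| = 5 * 3/50 = 3/10, which is not < 3/10; so no larger delta works.
Hence the largest such delta is 3/50.

3/50


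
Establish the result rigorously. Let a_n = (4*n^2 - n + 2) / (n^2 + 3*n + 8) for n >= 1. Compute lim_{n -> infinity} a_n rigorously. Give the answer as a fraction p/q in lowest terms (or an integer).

Divide numerator and denominator by n^2, the highest power:
numerator / n^2 = 4 - 1/n + 2/n^2
denominator / n^2 = 1 + 3/n + 8/n^2
As n -> infinity, all terms of the form c/n^k (k >= 1) tend to 0.
So numerator / n^2 -> 4 and denominator / n^2 -> 1.
Therefore lim a_n = 4.

4
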